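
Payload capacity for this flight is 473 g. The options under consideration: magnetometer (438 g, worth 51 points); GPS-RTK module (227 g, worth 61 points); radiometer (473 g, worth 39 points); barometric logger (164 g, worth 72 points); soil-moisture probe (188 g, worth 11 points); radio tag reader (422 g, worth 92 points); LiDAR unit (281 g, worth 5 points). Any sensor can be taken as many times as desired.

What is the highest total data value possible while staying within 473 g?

144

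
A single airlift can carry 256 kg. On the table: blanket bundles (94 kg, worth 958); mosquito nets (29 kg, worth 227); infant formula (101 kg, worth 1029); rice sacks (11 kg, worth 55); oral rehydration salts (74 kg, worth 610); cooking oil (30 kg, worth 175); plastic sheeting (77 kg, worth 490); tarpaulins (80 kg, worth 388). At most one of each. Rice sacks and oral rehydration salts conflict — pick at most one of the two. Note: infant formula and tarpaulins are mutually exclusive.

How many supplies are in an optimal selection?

4

Optimal total is 2389.
For example blanket bundles + mosquito nets + infant formula + cooking oil achieves it, using 254 kg.
All optima have 4 supplies.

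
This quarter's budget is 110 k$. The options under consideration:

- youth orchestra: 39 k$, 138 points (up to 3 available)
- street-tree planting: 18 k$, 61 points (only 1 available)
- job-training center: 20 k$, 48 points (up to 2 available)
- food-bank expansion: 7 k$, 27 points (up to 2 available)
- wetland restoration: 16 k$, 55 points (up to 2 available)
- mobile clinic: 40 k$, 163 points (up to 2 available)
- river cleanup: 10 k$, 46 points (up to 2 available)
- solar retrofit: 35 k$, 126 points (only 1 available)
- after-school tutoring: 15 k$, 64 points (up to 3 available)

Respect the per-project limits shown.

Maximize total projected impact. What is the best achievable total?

455

Filling by ratio: mobile clinic + 2×river cleanup + 3×after-school tutoring for 447, with 5 k$ left unused.
Replace river cleanup with 2×food-bank expansion: the trade gains 8 net, giving 455 at 109 k$.
That's the maximum — no swap from here does better than 455.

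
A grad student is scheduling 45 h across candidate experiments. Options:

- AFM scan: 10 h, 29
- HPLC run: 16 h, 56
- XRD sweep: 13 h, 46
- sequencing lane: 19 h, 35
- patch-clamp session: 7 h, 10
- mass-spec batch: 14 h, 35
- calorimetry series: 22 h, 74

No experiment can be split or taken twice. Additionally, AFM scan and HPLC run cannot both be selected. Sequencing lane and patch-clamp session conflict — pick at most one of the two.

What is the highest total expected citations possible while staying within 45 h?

149

Best packing: AFM scan + XRD sweep + calorimetry series — 45 h, 149 total.
No other feasible combination exceeds 149.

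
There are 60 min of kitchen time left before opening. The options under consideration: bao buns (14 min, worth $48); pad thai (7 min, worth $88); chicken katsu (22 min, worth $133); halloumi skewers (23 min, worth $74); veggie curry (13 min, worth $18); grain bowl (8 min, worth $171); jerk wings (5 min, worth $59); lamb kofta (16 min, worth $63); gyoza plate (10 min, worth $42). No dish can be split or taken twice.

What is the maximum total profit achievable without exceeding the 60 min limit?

Ranking by ratio (profit/min): grain bowl 21.38, pad thai 12.57, jerk wings 11.80.
A density-first pass picks pad thai + chicken katsu + grain bowl + jerk wings + gyoza plate — 493 at 52 min.
Dropping gyoza plate frees 10 min; slotting in lamb kofta (16 min) lifts the total to 514 at 58 min.
The spare 2 min is too small for any remaining dish, and no exchange beats 514.

514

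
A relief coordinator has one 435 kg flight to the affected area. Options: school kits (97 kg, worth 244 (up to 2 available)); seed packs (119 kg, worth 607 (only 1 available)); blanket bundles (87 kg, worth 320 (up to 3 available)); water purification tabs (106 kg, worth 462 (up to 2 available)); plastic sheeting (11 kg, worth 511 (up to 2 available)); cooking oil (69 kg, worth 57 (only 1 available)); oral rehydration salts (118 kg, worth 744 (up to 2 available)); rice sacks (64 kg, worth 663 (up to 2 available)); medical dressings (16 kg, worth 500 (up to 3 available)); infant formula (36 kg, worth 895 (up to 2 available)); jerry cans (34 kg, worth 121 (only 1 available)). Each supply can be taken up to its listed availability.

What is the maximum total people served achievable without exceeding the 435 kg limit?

Best packing: 2×plastic sheeting + oral rehydration salts + 2×rice sacks + 3×medical dressings + 2×infant formula + jerry cans — 422 kg, 6503 total.
Nothing else within 435 kg beats 6503.

6503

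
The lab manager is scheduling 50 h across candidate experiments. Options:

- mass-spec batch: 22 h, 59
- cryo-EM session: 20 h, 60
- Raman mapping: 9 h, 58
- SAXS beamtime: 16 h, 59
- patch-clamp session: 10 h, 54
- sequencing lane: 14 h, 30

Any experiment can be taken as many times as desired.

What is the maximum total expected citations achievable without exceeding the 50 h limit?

Ranking by ratio (expected citations/h): Raman mapping 6.44, patch-clamp session 5.40, SAXS beamtime 3.69, cryo-EM session 3.00.
Best packing: 5×Raman mapping — 45 h, 290 total.
No other feasible combination exceeds 290.

290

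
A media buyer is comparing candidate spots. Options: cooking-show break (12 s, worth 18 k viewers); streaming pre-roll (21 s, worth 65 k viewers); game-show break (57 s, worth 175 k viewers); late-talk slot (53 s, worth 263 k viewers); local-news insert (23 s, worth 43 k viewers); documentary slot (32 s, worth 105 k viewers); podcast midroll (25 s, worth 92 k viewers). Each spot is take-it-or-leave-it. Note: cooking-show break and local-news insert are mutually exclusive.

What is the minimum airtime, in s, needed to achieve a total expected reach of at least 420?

99

Need the lightest bundle worth ≥ 420.
streaming pre-roll + late-talk slot + podcast midroll: 420 expected reach at 99 s.
No combination under 99 s hits 420.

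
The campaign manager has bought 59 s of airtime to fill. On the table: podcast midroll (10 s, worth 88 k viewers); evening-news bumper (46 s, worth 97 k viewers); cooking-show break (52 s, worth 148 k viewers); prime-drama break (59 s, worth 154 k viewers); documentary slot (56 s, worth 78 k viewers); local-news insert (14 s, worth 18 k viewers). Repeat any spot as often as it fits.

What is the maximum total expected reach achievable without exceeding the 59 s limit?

440

Best packing: 5×podcast midroll — 50 s, 440 total.
The spare 9 s is too small for any remaining spot, and no exchange beats 440.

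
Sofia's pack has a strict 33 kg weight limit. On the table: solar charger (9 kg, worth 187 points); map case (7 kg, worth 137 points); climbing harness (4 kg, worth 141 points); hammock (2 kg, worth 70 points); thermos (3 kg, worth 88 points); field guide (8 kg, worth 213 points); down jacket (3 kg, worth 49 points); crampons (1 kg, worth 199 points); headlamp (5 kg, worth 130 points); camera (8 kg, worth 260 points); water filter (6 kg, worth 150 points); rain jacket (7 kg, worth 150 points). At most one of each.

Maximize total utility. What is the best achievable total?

1121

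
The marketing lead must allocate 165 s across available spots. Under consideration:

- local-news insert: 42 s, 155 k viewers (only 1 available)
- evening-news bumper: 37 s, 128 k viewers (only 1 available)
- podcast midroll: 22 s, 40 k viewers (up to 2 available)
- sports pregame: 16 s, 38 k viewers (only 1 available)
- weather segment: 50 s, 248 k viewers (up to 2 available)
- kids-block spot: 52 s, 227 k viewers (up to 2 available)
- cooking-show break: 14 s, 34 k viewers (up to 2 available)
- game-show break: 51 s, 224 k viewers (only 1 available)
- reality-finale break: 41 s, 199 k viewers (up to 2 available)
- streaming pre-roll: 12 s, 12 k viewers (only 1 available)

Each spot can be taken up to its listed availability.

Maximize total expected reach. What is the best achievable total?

754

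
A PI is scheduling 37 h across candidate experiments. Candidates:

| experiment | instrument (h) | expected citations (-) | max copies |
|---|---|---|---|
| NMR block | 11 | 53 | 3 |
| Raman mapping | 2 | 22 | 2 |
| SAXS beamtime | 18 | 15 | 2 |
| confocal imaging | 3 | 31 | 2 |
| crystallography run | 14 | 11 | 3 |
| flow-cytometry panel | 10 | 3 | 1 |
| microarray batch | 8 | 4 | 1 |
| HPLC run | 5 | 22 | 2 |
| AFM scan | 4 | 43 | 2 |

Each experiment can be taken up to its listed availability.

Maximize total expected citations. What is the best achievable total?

267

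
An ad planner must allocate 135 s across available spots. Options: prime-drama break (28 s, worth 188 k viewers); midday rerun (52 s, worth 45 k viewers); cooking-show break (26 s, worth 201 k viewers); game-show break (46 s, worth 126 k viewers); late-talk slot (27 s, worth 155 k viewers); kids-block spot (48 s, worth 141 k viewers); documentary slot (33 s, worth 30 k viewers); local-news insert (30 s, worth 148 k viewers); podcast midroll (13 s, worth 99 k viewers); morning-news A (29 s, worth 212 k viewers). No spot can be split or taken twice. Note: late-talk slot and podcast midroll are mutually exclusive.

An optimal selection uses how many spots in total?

The maximum expected reach within 135 s is 848.
One optimal bundle: prime-drama break + cooking-show break + local-news insert + podcast midroll + morning-news A (126 s).
Every optimal selection uses 5 spots.

5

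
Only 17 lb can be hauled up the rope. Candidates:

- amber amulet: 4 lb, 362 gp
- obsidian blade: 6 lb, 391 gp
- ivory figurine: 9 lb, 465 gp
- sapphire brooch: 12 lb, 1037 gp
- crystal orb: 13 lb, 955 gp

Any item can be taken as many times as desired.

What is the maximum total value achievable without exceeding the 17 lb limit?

1448

Ranking by ratio (value/lb): amber amulet 90.50, sapphire brooch 86.42, crystal orb 73.46, obsidian blade 65.17.
4×amber amulet uses 16 of the 17 lb and totals 1448.
Nothing else within 17 lb beats 1448.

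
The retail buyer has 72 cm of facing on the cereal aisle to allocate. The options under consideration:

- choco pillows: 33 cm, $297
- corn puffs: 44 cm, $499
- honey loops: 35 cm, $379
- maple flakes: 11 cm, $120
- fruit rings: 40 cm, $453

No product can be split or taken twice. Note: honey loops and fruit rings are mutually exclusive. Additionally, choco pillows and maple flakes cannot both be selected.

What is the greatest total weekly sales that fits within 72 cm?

676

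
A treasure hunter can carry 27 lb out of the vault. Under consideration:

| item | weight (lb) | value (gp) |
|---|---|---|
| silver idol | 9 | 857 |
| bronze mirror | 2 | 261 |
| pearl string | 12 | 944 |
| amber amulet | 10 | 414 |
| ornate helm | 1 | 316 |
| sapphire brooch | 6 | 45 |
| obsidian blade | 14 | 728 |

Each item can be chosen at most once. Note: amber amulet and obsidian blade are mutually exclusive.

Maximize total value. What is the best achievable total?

Ranking by ratio (value/lb): ornate helm 316.00, bronze mirror 130.50, silver idol 95.22.
Taking silver idol + bronze mirror + pearl string + ornate helm: 24 lb used, 2378 in value.
The spare 3 lb is too small for any remaining item, and no feasible exchange beats 2378.

2378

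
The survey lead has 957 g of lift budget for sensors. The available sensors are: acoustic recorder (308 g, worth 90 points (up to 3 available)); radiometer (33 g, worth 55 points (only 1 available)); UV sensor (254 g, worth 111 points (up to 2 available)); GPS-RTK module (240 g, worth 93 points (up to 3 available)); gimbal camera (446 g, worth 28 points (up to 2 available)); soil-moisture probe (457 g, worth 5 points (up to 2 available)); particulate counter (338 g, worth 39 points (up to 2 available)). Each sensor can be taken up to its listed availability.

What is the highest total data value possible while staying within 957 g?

The ratio ordering already packs tightly: radiometer + 2×UV sensor + GPS-RTK module, 781 g, 370.
The spare 176 g is too small for any remaining sensor, and no exchange beats 370.

370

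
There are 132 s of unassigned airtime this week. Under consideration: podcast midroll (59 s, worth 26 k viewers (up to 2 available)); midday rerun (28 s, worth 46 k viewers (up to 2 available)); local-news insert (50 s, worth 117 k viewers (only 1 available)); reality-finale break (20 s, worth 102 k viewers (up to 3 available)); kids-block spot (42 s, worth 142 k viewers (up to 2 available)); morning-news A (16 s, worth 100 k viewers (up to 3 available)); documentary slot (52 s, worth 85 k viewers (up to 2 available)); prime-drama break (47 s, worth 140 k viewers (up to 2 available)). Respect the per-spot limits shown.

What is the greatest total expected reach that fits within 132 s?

Taking the top-ratio spots first gives 3×reality-finale break + 3×morning-news A for 606 (108 s).
Dropping reality-finale break frees 20 s; slotting in kids-block spot (42 s) lifts the total to 646 at 130 s.
No other feasible combination exceeds 646.

646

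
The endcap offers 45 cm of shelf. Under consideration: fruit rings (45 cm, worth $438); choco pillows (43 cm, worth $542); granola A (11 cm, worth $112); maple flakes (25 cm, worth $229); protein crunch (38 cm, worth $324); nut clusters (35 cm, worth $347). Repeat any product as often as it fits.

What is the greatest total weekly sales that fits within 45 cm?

By weekly sales per cm: choco pillows 12.60, granola A 10.18, nut clusters 9.91 lead.
Best packing: choco pillows — 43 cm, 542 total.

542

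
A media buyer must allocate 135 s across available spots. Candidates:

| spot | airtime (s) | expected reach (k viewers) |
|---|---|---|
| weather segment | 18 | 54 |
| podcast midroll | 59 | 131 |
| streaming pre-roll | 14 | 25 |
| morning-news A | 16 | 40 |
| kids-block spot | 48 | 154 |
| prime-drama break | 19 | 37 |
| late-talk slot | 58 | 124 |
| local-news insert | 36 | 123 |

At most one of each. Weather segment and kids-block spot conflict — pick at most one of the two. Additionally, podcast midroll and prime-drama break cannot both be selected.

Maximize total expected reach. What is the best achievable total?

Ranking by ratio (expected reach/s): local-news insert 3.42, kids-block spot 3.21, weather segment 3.00.
Taking streaming pre-roll + morning-news A + kids-block spot + prime-drama break + local-news insert: 133 s used, 379 in expected reach.
Runner-up morning-news A + kids-block spot + prime-drama break + local-news insert tops out at 354.

379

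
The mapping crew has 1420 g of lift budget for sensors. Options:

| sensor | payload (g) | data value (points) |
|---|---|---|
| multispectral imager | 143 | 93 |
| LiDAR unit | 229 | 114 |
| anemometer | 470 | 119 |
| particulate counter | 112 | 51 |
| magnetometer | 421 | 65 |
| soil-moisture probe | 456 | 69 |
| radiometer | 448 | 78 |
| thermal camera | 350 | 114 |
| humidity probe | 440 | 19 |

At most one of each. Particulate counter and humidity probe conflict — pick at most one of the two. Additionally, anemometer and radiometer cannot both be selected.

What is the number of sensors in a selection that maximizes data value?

The maximum data value within 1420 g is 491.
multispectral imager + LiDAR unit + anemometer + particulate counter + thermal camera hits 491 at 1304 g.
Any selection reaching 491 contains exactly 5 sensors.

5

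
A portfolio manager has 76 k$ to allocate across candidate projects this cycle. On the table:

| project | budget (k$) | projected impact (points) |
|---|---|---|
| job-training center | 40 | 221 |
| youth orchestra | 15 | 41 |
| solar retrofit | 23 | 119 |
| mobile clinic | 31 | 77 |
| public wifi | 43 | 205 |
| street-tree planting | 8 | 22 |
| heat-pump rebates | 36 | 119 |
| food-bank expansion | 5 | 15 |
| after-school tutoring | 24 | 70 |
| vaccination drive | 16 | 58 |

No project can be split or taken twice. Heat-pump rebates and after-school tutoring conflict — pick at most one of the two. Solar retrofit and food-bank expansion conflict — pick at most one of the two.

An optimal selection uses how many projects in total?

3

Optimal total is 362.
For example job-training center + solar retrofit + street-tree planting achieves it, using 71 k$.
All optima have 3 projects.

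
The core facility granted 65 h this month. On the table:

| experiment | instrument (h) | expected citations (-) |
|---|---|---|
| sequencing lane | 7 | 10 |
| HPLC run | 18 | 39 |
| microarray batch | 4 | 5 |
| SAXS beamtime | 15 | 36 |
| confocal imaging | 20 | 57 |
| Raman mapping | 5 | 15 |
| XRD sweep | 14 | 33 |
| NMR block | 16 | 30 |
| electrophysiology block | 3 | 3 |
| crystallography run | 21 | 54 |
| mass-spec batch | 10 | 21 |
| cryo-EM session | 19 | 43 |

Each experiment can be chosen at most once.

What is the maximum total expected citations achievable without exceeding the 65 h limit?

169

Density check — Raman mapping 3.00, confocal imaging 2.85, crystallography run 2.57 are the best per h.
Taking the top-ratio experiments first gives microarray batch + SAXS beamtime + confocal imaging + Raman mapping + crystallography run for 167 (65 h).
Dropping microarray batch and SAXS beamtime frees 19 h; slotting in cryo-EM session (19 h) lifts the total to 169 at 65 h.
Runner-up microarray batch + SAXS beamtime + confocal imaging + Raman mapping + crystallography run tops out at 167.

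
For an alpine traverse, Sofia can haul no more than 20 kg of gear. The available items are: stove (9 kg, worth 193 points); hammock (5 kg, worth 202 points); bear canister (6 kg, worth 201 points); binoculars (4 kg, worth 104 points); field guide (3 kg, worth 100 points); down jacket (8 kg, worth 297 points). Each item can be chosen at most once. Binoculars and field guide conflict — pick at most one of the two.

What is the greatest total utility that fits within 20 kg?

Taking hammock + bear canister + down jacket: 19 kg used, 700 in utility.
Next best is hammock + binoculars + down jacket at 603 (17 kg) — short by 97.

700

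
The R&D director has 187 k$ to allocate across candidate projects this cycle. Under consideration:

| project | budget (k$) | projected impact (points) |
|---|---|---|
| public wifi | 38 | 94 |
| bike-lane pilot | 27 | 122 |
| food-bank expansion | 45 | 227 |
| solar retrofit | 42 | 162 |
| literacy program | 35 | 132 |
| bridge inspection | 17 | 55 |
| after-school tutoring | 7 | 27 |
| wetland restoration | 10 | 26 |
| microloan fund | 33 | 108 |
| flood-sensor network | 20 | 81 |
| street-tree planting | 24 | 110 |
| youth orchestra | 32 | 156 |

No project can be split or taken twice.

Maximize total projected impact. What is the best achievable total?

832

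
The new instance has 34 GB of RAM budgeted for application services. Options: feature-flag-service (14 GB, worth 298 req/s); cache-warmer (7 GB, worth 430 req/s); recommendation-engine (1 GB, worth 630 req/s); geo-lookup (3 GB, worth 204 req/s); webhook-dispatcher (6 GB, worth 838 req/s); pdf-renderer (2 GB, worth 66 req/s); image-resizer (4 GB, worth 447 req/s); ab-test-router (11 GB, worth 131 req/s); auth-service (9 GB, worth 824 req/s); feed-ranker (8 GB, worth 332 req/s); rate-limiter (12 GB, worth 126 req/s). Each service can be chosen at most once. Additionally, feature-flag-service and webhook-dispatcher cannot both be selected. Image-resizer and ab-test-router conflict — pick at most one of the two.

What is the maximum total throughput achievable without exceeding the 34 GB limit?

Ranking by ratio (throughput/GB): recommendation-engine 630.00, webhook-dispatcher 139.67, image-resizer 111.75.
The ratio ordering already packs tightly: cache-warmer + recommendation-engine + geo-lookup + webhook-dispatcher + pdf-renderer + image-resizer + auth-service, 32 GB, 3439.
The closest alternative, cache-warmer + recommendation-engine + geo-lookup + webhook-dispatcher + image-resizer + auth-service, reaches only 3373.

3439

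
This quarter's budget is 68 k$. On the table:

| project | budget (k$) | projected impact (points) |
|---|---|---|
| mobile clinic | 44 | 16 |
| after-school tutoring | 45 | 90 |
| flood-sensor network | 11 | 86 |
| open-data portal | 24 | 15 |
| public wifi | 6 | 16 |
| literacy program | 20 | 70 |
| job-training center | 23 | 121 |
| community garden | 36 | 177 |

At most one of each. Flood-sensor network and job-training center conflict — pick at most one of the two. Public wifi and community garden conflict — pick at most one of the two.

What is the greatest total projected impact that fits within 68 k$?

333

Flood-sensor network + literacy program + community garden uses 67 of the 68 k$ and totals 333.
An exhaustive check of the 256 subsets confirms 333.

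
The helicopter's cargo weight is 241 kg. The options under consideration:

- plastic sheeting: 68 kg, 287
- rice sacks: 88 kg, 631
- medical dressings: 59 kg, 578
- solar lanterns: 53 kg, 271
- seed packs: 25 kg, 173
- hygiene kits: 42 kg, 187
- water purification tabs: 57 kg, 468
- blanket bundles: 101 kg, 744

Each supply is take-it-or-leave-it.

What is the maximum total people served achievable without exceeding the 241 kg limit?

1850

Ranking by ratio (people served/kg): medical dressings 9.80, water purification tabs 8.21, blanket bundles 7.37.
A density-first pass picks medical dressings + water purification tabs + blanket bundles — 1790 at 217 kg.
Dropping blanket bundles frees 101 kg; slotting in rice sacks + seed packs (113 kg) lifts the total to 1850 at 229 kg.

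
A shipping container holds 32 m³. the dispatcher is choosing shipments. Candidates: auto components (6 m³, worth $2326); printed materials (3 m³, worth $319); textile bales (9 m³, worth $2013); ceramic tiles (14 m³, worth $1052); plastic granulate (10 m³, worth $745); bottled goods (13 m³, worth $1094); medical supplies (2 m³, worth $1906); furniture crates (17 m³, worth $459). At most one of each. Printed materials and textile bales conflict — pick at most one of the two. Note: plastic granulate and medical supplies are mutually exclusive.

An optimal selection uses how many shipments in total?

4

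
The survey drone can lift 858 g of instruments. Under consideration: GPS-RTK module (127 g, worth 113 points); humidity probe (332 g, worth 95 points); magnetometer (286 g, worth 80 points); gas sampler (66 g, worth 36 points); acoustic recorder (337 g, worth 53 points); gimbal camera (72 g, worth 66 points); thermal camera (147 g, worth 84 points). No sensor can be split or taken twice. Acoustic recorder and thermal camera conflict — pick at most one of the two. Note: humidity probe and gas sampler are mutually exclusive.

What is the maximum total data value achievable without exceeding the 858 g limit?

Density check — gimbal camera 0.92, GPS-RTK module 0.89, thermal camera 0.57 are the best per g.
Best packing: GPS-RTK module + magnetometer + gas sampler + gimbal camera + thermal camera — 698 g, 379 total.

379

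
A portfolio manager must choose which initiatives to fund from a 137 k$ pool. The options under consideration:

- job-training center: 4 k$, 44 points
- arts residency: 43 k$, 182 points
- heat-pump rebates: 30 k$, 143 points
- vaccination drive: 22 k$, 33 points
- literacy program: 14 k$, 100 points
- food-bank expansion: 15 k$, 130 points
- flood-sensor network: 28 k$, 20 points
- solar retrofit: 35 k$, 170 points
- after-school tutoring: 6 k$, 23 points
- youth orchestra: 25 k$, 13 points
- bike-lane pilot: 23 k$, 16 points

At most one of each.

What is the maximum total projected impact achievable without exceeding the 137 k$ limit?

Density check — job-training center 11.00, food-bank expansion 8.67, literacy program 7.14 are the best per k$.
Greedy by ratio would take job-training center + heat-pump rebates + vaccination drive + literacy program + food-bank expansion + solar retrofit + after-school tutoring: 126 k$ used, total 643.
Dropping job-training center and vaccination drive and after-school tutoring frees 32 k$; slotting in arts residency (43 k$) lifts the total to 725 at 137 k$.
Runner-up job-training center + arts residency + heat-pump rebates + food-bank expansion + solar retrofit + after-school tutoring tops out at 692.

725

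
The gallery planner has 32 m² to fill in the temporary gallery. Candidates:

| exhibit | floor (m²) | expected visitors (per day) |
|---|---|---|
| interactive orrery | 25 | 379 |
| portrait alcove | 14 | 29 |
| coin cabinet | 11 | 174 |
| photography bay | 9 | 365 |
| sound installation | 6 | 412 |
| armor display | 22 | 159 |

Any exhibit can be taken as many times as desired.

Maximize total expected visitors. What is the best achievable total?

2060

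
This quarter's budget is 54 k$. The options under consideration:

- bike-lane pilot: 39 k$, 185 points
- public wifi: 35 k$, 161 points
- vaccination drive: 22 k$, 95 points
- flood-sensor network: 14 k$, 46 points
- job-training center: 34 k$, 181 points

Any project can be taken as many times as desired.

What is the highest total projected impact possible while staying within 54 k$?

231

By projected impact per k$: job-training center 5.32, bike-lane pilot 4.74, public wifi 4.60, vaccination drive 4.32 lead.
Taking the top-ratio projects first gives flood-sensor network + job-training center for 227 (48 k$).
The 34 k$ tied up in job-training center is better spent on bike-lane pilot — total rises to 231 (53 k$).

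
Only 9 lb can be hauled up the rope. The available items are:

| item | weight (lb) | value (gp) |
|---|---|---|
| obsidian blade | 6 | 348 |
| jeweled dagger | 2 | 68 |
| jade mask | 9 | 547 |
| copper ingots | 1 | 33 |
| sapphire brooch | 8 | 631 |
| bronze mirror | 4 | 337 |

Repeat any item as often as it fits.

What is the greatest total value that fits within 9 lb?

Taking copper ingots + 2×bronze mirror: 9 lb used, 707 in value.
No other feasible combination exceeds 707.

707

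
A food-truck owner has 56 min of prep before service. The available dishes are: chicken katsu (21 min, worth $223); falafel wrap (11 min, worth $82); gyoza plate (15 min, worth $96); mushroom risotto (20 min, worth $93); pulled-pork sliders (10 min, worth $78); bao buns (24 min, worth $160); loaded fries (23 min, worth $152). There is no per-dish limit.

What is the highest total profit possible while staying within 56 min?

By profit per min: chicken katsu 10.62, pulled-pork sliders 7.80, falafel wrap 7.45, bao buns 6.67 lead.
A density-first pass picks 2×chicken katsu + pulled-pork sliders — 524 at 52 min.
Replace pulled-pork sliders with falafel wrap: the trade gains 4 net, giving 528 at 53 min.
That's the maximum — no swap from here does better than 528.

528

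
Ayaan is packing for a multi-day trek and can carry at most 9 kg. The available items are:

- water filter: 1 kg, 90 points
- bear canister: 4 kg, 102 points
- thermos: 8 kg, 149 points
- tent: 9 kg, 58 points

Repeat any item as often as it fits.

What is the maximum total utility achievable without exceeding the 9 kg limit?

810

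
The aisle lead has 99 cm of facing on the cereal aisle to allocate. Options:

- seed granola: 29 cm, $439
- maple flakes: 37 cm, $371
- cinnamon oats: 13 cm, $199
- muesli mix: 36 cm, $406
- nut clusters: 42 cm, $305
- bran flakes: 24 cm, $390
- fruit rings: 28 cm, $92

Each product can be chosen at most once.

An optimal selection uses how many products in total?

3

Best achievable weekly sales is 1235.
For example seed granola + muesli mix + bran flakes achieves it, using 89 cm.
Every optimal selection uses 3 products.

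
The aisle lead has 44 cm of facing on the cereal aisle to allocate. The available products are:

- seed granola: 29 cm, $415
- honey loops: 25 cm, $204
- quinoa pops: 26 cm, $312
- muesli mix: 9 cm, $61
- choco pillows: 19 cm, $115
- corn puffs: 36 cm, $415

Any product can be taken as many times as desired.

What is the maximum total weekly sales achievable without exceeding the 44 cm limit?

476

Taking seed granola + muesli mix: 38 cm used, 476 in weekly sales.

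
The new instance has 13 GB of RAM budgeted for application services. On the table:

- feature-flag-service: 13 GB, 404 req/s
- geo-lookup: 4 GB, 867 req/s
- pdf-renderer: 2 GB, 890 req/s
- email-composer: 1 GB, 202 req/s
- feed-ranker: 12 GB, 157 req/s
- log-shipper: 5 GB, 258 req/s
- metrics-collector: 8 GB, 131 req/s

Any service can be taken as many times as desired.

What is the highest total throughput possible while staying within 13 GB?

5542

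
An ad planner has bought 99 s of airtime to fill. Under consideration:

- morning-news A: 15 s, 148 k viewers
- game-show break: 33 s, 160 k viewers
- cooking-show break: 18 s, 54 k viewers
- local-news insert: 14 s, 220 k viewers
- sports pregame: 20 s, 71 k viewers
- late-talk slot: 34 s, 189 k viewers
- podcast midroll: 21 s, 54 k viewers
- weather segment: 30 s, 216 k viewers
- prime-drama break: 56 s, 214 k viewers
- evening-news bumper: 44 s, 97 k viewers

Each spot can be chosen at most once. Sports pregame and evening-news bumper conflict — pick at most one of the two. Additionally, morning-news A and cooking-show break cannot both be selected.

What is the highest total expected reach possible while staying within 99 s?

773

Taking morning-news A + local-news insert + late-talk slot + weather segment: 93 s used, 773 in expected reach.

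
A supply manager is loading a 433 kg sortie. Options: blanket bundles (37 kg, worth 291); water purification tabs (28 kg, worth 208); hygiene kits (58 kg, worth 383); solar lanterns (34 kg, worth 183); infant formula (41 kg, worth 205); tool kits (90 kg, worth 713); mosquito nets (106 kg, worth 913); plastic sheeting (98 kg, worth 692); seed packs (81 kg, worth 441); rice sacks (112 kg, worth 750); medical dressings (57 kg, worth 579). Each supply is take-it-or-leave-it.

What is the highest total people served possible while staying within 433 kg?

3454

The ratio heuristic lands on blanket bundles + water purification tabs + tool kits + mosquito nets + plastic sheeting + medical dressings (3396) but leaves 17 kg idle.
Dropping plastic sheeting frees 98 kg; slotting in rice sacks (112 kg) lifts the total to 3454 at 430 kg.
The spare 3 kg is too small for any remaining supply, and no exchange beats 3454.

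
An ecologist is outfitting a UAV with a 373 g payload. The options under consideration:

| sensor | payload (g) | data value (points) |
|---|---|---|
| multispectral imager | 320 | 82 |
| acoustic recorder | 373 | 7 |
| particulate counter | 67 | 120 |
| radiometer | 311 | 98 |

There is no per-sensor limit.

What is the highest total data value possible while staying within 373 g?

Best packing: 5×particulate counter — 335 g, 600 total.
Nothing else within 373 g beats 600.

600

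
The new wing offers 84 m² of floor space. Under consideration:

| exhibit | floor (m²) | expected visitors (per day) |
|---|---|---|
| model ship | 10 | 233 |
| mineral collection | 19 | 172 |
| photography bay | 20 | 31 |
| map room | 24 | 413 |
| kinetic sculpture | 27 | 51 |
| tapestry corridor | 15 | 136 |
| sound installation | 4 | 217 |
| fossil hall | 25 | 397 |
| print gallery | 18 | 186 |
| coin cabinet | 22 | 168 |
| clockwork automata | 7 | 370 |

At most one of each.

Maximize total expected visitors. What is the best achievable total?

Ranking by ratio (expected visitors/m²): sound installation 54.25, clockwork automata 52.86, model ship 23.30.
Model ship + map room + sound installation + fossil hall + clockwork automata uses 70 of the 84 m² and totals 1630.
The closest alternative, model ship + map room + fossil hall + print gallery + clockwork automata, reaches only 1599.

1630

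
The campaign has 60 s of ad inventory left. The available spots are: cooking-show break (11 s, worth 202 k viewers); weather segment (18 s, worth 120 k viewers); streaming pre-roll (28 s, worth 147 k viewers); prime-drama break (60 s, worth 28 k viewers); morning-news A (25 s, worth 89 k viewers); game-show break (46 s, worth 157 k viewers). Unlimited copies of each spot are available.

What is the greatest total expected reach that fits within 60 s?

1010

Best packing: 5×cooking-show break — 55 s, 1010 total.
That's the maximum — no swap from here does better than 1010.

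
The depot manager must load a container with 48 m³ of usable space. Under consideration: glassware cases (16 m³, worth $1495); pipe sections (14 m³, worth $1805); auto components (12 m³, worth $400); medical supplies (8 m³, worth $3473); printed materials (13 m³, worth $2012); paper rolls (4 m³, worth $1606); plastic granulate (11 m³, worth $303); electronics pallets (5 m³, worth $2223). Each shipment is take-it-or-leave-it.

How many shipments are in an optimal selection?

The maximum revenue within 48 m³ is 11119.
For example pipe sections + medical supplies + printed materials + paper rolls + electronics pallets achieves it, using 44 m³.
All optima have 5 shipments.

5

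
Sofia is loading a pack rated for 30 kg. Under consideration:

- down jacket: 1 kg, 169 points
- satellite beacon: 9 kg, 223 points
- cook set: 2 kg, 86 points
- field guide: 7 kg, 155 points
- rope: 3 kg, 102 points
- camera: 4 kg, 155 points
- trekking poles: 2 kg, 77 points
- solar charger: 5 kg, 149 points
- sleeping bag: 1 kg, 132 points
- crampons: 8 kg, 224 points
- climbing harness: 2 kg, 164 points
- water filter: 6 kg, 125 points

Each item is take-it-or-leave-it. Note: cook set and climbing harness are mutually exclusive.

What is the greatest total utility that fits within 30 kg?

1246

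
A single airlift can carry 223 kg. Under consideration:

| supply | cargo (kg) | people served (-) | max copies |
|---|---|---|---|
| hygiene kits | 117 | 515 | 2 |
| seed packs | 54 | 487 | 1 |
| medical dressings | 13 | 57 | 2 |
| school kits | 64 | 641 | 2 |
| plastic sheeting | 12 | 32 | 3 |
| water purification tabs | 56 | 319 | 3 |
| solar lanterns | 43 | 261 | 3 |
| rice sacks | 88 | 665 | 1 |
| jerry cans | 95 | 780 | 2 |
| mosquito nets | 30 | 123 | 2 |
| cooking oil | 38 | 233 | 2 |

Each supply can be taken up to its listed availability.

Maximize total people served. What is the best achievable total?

2062

Ranking by ratio (people served/kg): school kits 10.02, seed packs 9.02, jerry cans 8.21.
Greedy by ratio would take seed packs + 2×school kits + cooking oil: 220 kg used, total 2002.
Dropping seed packs and cooking oil frees 92 kg; slotting in jerry cans (95 kg) lifts the total to 2062 at 223 kg.
Nothing else within 223 kg beats 2062.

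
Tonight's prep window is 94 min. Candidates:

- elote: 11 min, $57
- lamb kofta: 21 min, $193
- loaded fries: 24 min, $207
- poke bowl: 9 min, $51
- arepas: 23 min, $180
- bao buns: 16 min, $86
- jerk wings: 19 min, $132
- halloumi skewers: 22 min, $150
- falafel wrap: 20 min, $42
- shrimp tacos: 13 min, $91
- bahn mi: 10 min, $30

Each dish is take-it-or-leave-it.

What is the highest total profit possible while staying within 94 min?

730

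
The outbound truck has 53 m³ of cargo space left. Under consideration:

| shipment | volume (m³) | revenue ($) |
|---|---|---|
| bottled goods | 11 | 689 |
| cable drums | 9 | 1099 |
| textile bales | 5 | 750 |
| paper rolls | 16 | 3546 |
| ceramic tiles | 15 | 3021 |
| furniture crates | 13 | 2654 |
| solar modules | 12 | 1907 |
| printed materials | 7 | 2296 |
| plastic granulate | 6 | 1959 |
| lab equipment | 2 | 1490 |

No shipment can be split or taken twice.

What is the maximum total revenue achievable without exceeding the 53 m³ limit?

13062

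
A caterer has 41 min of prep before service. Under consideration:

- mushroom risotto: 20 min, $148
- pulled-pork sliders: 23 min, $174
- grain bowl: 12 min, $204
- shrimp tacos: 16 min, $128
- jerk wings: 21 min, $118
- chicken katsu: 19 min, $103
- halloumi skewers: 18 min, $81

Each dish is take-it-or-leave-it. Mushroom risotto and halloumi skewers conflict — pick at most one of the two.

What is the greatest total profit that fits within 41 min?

Taking the top-ratio dishes first gives grain bowl + shrimp tacos for 332 (28 min).
Dropping shrimp tacos frees 16 min; slotting in pulled-pork sliders (23 min) lifts the total to 378 at 35 min.
The spare 6 min is too small for any remaining dish, and no feasible exchange beats 378.

378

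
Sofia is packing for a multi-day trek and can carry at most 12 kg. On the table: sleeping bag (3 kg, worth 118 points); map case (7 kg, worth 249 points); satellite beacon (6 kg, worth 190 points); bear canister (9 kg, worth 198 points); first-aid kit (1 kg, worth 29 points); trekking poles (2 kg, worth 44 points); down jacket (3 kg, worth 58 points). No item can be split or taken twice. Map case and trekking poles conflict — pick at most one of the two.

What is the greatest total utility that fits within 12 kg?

396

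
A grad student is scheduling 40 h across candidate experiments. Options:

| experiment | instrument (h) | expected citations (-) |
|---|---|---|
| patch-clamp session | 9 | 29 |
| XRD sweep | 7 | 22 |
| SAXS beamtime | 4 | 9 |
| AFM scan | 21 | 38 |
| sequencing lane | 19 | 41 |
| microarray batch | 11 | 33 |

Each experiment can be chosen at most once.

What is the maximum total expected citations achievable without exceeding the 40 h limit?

103

The ratio heuristic lands on patch-clamp session + XRD sweep + SAXS beamtime + microarray batch (93) but leaves 9 h idle.
Dropping XRD sweep and SAXS beamtime frees 11 h; slotting in sequencing lane (19 h) lifts the total to 103 at 39 h.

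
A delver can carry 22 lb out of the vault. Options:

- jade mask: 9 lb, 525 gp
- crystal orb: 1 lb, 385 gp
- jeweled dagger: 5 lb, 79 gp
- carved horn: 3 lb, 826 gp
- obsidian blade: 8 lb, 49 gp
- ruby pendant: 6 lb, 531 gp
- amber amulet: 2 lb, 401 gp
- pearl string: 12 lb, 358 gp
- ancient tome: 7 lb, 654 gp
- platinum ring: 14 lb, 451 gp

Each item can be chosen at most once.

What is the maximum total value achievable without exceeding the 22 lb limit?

2797

The ratio ordering already packs tightly: crystal orb + carved horn + ruby pendant + amber amulet + ancient tome, 19 lb, 2797.
The closest alternative, jade mask + crystal orb + carved horn + amber amulet + ancient tome, reaches only 2791.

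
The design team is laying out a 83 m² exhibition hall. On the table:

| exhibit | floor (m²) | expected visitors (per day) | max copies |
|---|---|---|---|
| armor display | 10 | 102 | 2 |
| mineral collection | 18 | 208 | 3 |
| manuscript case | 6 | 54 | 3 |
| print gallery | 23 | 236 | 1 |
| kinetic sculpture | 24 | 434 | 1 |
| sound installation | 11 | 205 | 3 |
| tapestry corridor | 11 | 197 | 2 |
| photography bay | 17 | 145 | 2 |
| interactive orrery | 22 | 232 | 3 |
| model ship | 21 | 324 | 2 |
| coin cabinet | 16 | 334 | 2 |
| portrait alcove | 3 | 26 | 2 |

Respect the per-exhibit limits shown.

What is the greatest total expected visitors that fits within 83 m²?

1538

A density-first pass picks manuscript case + 3×sound installation + tapestry corridor + 2×coin cabinet — 1534 at 82 m².
But kinetic sculpture + 2×sound installation + 2×coin cabinet + portrait alcove fits in 81 m² and reaches 1538.
The spare 2 m² is too small for any remaining exhibit, and no exchange beats 1538.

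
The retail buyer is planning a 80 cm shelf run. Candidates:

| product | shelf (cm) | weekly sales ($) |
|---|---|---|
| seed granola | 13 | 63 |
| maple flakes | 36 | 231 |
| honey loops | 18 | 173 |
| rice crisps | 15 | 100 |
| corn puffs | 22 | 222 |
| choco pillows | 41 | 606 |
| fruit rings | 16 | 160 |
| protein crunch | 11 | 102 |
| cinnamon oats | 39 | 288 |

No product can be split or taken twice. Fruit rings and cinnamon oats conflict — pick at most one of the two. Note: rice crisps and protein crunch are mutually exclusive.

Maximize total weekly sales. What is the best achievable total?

988

Taking corn puffs + choco pillows + fruit rings: 79 cm used, 988 in weekly sales.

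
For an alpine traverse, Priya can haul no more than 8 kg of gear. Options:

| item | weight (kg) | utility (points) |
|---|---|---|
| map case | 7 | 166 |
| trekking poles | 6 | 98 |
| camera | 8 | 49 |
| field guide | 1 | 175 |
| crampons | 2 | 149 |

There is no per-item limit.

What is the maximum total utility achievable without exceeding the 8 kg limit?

The ratio ordering already packs tightly: 8×field guide, 8 kg, 1400.
That's the maximum — no swap from here does better than 1400.

1400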